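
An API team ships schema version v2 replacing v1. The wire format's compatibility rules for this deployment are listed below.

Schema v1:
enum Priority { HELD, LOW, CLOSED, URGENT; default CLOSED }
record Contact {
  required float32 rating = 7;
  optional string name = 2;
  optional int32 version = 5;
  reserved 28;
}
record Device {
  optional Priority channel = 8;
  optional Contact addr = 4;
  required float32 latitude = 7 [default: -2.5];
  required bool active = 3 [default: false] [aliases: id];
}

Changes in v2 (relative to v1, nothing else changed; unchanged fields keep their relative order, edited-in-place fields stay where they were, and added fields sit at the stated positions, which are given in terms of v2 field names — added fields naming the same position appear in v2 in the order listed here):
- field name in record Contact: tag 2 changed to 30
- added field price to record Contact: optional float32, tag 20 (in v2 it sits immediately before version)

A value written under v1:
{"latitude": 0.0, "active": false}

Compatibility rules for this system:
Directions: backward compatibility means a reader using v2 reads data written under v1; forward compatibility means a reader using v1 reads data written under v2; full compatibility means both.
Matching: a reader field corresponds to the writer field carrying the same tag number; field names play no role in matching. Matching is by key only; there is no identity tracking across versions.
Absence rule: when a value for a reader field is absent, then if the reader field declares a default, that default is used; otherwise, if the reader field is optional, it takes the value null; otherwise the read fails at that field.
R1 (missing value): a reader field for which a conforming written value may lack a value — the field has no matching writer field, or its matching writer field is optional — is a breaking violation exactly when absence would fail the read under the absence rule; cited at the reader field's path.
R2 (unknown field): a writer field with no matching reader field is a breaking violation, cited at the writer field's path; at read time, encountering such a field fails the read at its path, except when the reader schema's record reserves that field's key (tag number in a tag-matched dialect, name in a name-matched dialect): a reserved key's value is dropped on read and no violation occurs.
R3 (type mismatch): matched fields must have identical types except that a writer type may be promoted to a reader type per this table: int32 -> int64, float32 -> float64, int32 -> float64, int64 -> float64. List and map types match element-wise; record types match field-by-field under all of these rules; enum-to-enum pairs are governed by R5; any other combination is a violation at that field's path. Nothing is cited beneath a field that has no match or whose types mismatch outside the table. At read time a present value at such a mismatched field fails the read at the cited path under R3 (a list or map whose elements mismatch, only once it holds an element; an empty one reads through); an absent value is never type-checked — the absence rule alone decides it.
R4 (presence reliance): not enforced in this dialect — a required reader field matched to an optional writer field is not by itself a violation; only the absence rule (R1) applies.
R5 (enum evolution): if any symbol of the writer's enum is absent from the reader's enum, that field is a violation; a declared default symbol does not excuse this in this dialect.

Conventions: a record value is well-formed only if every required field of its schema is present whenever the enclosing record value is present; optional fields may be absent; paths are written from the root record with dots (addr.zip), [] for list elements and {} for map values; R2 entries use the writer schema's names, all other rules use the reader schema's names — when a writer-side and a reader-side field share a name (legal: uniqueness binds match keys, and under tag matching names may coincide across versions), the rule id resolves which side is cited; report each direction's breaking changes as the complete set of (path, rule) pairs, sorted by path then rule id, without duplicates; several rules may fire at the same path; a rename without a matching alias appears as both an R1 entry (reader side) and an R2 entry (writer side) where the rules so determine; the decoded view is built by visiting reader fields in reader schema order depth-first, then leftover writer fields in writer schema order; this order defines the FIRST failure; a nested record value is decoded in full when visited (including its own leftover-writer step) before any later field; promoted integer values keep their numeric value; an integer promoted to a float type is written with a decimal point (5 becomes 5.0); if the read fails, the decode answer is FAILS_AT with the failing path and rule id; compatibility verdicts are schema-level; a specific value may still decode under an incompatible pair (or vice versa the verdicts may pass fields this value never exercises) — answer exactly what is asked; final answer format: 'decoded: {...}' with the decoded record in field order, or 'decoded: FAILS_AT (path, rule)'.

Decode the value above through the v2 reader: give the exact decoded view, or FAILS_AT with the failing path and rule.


each type pair in Device: writer, then reader
migrating the Device value to v2:
  channel := null (not supplied -> null)
  addr := null (not supplied -> null)
  latitude := 0.0
  active := false
  => decoded: {"channel": null, "addr": null, "latitude": 0.0, "active": false}
the rest of the Device diff is inert for this question:
  field name in record Contact: tag 2 changed to 30 -> changes Device's schema-level verdicts only — the decode of this value is the same
  added field price to record Contact: optional float32, tag 20 (in v2 it sits immediately before version) -> changes Device's schema-level verdicts only — the decode of this value is the same

decoded: {"channel": null, "addr": null, "latitude": 0.0, "active": false}


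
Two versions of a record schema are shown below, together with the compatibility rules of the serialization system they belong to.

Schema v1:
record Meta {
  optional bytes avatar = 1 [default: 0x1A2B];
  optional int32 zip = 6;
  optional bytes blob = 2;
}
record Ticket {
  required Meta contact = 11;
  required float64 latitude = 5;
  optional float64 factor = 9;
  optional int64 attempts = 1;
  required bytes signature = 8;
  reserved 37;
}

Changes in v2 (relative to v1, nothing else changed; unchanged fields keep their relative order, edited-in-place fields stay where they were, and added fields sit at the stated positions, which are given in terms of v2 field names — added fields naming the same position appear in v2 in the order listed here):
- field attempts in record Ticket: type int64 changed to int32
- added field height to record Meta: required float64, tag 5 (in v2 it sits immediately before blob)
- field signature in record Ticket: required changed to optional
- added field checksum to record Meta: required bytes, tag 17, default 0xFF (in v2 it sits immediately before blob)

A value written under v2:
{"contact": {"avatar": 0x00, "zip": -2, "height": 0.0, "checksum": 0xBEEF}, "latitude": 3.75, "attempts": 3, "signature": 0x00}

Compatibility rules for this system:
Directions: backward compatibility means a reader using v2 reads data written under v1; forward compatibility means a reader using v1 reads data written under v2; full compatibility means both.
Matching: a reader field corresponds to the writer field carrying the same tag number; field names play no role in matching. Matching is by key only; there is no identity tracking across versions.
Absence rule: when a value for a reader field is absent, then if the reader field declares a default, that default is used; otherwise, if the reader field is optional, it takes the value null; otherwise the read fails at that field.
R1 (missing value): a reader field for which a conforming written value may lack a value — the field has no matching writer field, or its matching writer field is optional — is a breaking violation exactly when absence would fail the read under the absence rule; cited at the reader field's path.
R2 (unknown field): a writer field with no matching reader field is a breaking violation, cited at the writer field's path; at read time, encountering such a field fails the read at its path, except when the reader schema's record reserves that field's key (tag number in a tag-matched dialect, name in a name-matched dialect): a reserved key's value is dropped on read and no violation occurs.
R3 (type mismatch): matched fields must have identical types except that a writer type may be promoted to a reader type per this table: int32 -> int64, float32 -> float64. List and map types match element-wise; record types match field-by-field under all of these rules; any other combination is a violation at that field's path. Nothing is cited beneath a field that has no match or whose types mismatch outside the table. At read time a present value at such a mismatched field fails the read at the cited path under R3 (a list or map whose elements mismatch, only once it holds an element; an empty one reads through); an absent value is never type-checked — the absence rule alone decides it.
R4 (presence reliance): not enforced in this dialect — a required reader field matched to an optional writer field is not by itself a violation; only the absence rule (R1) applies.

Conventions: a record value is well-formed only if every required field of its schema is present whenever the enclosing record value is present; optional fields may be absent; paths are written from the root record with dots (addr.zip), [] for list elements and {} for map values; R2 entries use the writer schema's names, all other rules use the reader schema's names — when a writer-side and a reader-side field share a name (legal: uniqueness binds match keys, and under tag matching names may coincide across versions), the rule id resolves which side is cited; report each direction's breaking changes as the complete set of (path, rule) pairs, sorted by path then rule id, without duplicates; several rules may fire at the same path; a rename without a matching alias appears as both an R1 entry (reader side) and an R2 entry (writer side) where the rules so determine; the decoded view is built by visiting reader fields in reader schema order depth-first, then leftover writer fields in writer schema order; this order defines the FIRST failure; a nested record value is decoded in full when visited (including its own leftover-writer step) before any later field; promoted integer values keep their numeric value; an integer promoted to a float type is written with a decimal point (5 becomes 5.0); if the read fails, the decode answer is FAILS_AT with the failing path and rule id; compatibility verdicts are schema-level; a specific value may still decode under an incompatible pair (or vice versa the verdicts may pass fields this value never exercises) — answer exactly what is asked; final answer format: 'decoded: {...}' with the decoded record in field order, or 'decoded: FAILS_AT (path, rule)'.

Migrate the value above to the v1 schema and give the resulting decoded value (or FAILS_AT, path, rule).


decoded: FAILS_AT (contact.height, R2)

each type pair in Ticket: writer, then reader
decoding the Ticket value with the v1 reader:
  contact.avatar := 0x00
  contact.zip := -2
  contact.blob := null (not supplied -> null)
  read fails at contact.height under R2 (unknown field)
  => FAILS_AT (contact.height, R2)
checking off the Ticket differences that do not matter here:
  field attempts in record Ticket: type int64 changed to int32 -> shifts the Ticket verdicts, not this decode
  added field checksum to record Meta: required bytes, tag 17, default 0xFF (in v2 it sits immediately before blob) -> shifts the Ticket verdicts, not this decode
  field signature in record Ticket: required changed to optional -> shifts the Ticket verdicts, not this decode


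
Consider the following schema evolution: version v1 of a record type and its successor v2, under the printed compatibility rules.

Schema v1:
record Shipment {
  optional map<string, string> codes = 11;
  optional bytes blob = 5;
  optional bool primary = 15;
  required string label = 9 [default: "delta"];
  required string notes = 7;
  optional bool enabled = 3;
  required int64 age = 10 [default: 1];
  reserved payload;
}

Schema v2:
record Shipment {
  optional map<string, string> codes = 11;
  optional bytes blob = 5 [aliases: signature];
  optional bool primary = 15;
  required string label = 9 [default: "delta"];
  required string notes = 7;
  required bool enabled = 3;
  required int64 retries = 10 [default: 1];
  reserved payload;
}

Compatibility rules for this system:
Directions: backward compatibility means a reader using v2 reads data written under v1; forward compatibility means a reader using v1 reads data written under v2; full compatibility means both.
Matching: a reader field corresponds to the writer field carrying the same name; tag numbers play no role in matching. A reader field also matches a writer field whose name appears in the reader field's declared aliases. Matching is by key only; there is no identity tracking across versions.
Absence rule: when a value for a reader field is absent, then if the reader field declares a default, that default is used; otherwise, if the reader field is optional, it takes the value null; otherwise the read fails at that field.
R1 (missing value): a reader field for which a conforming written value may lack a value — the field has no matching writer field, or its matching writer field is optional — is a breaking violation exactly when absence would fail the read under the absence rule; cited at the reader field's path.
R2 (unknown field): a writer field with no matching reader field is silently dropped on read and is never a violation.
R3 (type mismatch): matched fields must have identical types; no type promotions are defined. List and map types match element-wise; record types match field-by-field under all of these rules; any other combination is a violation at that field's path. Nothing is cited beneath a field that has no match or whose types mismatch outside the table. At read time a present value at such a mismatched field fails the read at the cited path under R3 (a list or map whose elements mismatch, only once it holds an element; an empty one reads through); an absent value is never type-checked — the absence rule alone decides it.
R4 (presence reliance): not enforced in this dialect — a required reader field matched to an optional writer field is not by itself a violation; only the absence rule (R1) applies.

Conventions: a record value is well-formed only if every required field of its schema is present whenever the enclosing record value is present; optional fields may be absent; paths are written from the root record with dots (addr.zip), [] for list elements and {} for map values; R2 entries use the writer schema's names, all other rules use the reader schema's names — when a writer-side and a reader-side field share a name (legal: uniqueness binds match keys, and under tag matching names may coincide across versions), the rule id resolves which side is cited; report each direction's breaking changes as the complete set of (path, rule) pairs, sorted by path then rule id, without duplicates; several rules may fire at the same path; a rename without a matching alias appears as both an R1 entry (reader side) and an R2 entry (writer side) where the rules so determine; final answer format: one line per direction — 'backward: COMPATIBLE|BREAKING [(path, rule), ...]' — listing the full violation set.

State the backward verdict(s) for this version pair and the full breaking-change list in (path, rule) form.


in Shipment below, arrows point writer -> reader
backward analysis of Shipment with v2 as reader and v1 as writer:
  codes: map<string, string> -> map<string, string>, writer optional; from codes
  blob: bytes -> bytes, writer optional; from blob
  primary: bool -> bool, writer optional; from primary
  label: string -> string, writer required; from label
  notes: string -> string, writer required; from notes
  enabled: bool -> bool, writer optional; from enabled
  retries: no writer-side match
  writer field age has no reader counterpart
  breaking: (enabled, R1)
  backward on Shipment therefore BREAKING (1)
remaining Shipment differences; none change what is asked:
  renamed field age to retries in record Shipment -> fires no rule on Shipment, leaving the asked answer as it is

backward: BREAKING [(enabled, R1)]


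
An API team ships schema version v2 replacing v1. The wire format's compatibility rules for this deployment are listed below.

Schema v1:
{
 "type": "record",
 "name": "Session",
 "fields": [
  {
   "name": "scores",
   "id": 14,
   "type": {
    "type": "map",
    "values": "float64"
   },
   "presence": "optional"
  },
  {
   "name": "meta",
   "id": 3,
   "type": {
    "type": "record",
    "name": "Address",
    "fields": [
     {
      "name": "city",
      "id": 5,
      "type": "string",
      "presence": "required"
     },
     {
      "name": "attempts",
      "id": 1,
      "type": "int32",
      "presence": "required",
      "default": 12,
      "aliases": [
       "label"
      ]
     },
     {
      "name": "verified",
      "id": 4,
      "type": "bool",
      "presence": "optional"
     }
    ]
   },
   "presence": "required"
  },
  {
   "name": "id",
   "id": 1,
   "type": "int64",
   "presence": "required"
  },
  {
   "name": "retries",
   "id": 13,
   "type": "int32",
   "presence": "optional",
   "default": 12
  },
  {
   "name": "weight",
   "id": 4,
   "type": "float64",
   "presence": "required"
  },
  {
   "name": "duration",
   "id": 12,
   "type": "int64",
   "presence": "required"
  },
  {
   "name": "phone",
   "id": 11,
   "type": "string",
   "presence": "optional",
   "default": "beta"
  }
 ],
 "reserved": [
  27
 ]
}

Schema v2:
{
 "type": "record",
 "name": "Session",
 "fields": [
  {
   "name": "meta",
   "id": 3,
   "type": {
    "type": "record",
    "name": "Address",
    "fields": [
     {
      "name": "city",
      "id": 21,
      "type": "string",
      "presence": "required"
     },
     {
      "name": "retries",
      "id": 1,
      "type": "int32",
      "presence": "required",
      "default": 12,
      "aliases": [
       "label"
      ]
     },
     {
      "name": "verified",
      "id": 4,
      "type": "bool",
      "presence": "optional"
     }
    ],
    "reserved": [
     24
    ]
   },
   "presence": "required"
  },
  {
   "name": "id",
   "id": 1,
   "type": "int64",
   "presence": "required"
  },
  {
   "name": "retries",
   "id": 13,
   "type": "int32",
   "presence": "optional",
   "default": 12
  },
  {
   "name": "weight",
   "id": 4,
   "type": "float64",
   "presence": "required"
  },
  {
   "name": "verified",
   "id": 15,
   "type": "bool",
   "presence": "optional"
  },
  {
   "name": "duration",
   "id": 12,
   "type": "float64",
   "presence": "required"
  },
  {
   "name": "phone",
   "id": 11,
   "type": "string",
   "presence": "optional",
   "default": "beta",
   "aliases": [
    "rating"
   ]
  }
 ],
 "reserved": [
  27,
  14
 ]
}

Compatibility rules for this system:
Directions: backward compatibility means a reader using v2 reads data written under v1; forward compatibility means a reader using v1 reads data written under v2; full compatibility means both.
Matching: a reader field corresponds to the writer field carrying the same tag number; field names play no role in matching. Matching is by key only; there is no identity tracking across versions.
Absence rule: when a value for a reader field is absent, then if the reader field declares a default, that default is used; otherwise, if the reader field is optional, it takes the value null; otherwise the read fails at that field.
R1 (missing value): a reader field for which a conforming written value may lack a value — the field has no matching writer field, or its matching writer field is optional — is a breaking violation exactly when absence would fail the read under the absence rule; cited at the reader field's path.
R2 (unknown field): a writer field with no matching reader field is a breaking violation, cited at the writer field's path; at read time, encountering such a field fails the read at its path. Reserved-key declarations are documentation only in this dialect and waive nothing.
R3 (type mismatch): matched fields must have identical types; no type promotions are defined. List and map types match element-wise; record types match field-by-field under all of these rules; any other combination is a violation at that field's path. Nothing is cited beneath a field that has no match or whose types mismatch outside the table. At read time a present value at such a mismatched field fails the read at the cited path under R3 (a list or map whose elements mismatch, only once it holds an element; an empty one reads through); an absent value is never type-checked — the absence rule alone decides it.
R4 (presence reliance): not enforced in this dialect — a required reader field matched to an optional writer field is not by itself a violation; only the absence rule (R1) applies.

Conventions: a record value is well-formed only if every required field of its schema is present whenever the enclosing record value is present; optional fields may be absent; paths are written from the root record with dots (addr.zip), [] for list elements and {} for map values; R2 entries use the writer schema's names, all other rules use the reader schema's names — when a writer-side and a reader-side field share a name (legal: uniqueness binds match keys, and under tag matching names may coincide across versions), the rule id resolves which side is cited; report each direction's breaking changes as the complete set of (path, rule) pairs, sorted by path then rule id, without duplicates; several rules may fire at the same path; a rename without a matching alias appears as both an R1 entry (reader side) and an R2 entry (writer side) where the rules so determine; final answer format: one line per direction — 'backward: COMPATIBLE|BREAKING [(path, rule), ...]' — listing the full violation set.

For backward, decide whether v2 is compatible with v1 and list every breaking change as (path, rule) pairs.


each type pair in Session: writer, then reader
backward on Session — v2 reading data written by v1:
  writer required, Address -> Address: reader meta maps from writer meta
  writer required, int64 -> int64: reader id maps from writer id
  writer optional, int32 -> int32: reader retries maps from writer retries
  writer required, float64 -> float64: reader weight maps from writer weight
  verified: no writer match
  writer required, int64 -> float64: reader duration maps from writer duration
  writer optional, string -> string: reader phone maps from writer phone
  writer scores: unknown to reader
  meta.city: no writer match
  writer required, int32 -> int32: reader meta.retries maps from writer meta.attempts
  writer optional, bool -> bool: reader meta.verified maps from writer meta.verified
  writer meta.city: unknown to reader
  R3 fires at duration
  R1 fires at meta.city
  R2 fires at meta.city
  R2 fires at scores
  backward on Session therefore BREAKING (4)
the rest of the Session diff is inert for this question:
  added field verified to record Session: optional bool, tag 15 (in v2 it sits immediately before duration) -> affects forward compatibility only, which is not asked
  renamed field attempts to retries in record Address -> fires no rule on Session, leaving the asked answer as it is

backward: BREAKING [(duration, R3), (meta.city, R1), (meta.city, R2), (scores, R2)]


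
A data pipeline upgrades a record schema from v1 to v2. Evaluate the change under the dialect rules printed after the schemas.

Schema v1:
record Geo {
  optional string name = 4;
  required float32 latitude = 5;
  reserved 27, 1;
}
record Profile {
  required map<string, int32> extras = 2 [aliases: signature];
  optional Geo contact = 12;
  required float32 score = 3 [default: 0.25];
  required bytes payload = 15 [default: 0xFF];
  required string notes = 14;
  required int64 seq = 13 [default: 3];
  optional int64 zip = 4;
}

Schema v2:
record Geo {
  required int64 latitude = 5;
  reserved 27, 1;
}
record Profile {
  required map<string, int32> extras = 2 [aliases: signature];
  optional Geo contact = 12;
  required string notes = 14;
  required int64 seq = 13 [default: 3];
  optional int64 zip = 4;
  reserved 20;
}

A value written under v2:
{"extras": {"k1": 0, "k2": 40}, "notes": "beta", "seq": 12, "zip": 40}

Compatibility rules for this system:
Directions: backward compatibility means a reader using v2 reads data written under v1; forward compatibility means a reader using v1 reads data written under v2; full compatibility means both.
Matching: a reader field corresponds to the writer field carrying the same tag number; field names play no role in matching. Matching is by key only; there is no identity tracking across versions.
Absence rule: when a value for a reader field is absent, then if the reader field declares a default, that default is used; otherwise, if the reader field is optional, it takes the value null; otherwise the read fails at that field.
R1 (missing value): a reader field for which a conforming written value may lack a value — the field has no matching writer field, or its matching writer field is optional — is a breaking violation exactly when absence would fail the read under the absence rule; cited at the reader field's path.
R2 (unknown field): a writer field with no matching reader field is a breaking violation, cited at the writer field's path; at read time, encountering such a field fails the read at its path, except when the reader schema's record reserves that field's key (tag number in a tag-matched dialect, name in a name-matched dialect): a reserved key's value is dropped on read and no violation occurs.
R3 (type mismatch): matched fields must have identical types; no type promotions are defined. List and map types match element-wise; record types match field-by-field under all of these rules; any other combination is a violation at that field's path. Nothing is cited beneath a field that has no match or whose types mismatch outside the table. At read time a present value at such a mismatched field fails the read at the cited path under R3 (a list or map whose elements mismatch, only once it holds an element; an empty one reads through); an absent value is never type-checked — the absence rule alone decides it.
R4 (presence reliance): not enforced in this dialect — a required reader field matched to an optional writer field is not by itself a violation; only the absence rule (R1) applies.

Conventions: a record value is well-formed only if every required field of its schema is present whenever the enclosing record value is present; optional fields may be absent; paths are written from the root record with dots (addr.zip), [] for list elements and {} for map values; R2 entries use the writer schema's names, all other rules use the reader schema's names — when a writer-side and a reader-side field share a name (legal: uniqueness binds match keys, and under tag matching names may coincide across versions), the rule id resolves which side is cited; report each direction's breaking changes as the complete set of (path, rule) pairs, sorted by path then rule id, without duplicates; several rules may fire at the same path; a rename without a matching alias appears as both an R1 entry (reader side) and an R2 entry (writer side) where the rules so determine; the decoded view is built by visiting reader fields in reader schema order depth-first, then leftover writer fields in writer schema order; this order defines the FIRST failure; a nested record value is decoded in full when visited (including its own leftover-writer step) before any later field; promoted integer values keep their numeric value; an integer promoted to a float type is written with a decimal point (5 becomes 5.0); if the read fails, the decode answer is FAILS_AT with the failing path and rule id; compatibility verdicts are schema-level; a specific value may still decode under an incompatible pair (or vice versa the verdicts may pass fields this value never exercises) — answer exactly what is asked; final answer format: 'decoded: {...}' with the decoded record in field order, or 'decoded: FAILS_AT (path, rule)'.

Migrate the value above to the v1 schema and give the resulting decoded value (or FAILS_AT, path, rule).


in Profile below, arrows point writer -> reader
decode walk for Profile under reader schema v1:
  extras := {"k1": 0, "k2": 40}
  contact := null (absent, optional -> null)
  score := 0.25 (absent -> default)
  payload := 0xFF (absent -> default)
  notes := "beta"
  seq := 12
  zip := 40
  => decoded: {"extras": {"k1": 0, "k2": 40}, "contact": null, "score": 0.25, "payload": 0xFF, "notes": "beta", "seq": 12, "zip": 40}
the rest of the Profile diff is inert for this question:
  removed field name from record Geo -> schema-level compatibility only; this Profile value's decode is unchanged
  field latitude in record Geo: type float32 changed to int64 -> schema-level compatibility only; this Profile value's decode is unchanged
  removed field score from record Profile -> schema-level compatibility only; this Profile value's decode is unchanged
  removed field payload from record Profile -> schema-level compatibility only; this Profile value's decode is unchanged

decoded: {"extras": {"k1": 0, "k2": 40}, "contact": null, "score": 0.25, "payload": 0xFF, "notes": "beta", "seq": 12, "zip": 40}


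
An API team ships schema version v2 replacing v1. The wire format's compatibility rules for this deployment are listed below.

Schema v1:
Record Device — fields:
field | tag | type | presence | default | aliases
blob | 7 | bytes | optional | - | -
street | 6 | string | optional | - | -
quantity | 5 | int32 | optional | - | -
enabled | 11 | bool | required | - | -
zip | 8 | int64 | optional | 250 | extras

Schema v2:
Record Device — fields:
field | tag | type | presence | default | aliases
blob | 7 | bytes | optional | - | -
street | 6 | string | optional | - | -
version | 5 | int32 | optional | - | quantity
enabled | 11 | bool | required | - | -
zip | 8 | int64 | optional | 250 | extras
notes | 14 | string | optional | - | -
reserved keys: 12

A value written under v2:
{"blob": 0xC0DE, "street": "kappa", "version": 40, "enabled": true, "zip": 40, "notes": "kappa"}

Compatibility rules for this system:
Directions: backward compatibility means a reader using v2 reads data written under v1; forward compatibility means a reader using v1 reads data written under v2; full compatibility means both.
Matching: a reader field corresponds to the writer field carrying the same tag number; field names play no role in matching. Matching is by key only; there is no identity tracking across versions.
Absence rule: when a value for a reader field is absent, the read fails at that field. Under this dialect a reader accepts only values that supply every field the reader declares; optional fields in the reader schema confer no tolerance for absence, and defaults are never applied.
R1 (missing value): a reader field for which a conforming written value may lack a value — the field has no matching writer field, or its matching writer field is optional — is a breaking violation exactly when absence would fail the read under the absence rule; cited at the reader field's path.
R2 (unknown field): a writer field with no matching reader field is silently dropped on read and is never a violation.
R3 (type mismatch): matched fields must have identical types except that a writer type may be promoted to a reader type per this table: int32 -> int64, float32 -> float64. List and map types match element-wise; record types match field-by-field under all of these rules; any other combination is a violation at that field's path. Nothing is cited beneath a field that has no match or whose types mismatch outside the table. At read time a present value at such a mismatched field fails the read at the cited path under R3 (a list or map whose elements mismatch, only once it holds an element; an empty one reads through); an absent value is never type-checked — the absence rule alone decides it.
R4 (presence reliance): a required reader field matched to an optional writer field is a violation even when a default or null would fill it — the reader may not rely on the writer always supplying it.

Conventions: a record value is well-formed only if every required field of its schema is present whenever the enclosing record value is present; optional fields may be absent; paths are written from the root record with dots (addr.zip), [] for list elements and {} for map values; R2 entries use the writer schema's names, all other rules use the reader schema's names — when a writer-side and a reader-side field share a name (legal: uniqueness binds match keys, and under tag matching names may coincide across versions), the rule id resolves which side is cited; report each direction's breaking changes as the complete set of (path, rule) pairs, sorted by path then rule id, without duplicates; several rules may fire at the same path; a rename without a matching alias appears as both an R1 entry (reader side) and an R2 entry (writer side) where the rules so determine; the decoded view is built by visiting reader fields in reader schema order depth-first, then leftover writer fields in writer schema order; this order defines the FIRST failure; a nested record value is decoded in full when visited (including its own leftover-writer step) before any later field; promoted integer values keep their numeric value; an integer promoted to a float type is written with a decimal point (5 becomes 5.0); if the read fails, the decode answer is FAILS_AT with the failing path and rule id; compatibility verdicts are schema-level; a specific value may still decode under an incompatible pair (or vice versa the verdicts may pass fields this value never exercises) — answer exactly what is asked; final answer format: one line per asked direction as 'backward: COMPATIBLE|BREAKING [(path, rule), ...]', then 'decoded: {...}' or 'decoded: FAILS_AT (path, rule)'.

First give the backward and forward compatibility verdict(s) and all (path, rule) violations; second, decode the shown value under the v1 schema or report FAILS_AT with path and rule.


backward: BREAKING [(blob, R1), (notes, R1), (street, R1), (version, R1), (zip, R1)]; forward: BREAKING [(blob, R1), (quantity, R1), (street, R1), (zip, R1)]; decoded: {"blob": 0xC0DE, "street": "kappa", "quantity": 40, "enabled": true, "zip": 40}

each type pair in Device: writer, then reader
checking backward for Device: reader v2 against writer v1:
  blob: bytes -> bytes, writer optional; from blob
  street: string -> string, writer optional; from street
  version: int32 -> int32, writer optional; from quantity
  enabled: bool -> bool, writer required; from enabled
  zip: int64 -> int64, writer optional; from zip
  notes: no writer-side match
  violation R1 at blob
  violation R1 at notes
  violation R1 at street
  violation R1 at version
  violation R1 at zip
  => 5 violation(s): backward is BREAKING for Device
checking forward for Device: reader v1 against writer v2:
  blob: bytes -> bytes, writer optional; from blob
  street: string -> string, writer optional; from street
  quantity: int32 -> int32, writer optional; from version
  enabled: bool -> bool, writer required; from enabled
  zip: int64 -> int64, writer optional; from zip
  leftover writer field: notes
  violation R1 at blob
  violation R1 at quantity
  violation R1 at street
  violation R1 at zip
  => 4 violation(s): forward is BREAKING for Device
decoding the Device value with the v1 reader:
  blob := 0xC0DE
  street := "kappa"
  quantity := 40 (from writer version)
  enabled := true
  zip := 40
  writer notes: unmatched, discarded
  => decoded: {"blob": 0xC0DE, "street": "kappa", "quantity": 40, "enabled": true, "zip": 40}


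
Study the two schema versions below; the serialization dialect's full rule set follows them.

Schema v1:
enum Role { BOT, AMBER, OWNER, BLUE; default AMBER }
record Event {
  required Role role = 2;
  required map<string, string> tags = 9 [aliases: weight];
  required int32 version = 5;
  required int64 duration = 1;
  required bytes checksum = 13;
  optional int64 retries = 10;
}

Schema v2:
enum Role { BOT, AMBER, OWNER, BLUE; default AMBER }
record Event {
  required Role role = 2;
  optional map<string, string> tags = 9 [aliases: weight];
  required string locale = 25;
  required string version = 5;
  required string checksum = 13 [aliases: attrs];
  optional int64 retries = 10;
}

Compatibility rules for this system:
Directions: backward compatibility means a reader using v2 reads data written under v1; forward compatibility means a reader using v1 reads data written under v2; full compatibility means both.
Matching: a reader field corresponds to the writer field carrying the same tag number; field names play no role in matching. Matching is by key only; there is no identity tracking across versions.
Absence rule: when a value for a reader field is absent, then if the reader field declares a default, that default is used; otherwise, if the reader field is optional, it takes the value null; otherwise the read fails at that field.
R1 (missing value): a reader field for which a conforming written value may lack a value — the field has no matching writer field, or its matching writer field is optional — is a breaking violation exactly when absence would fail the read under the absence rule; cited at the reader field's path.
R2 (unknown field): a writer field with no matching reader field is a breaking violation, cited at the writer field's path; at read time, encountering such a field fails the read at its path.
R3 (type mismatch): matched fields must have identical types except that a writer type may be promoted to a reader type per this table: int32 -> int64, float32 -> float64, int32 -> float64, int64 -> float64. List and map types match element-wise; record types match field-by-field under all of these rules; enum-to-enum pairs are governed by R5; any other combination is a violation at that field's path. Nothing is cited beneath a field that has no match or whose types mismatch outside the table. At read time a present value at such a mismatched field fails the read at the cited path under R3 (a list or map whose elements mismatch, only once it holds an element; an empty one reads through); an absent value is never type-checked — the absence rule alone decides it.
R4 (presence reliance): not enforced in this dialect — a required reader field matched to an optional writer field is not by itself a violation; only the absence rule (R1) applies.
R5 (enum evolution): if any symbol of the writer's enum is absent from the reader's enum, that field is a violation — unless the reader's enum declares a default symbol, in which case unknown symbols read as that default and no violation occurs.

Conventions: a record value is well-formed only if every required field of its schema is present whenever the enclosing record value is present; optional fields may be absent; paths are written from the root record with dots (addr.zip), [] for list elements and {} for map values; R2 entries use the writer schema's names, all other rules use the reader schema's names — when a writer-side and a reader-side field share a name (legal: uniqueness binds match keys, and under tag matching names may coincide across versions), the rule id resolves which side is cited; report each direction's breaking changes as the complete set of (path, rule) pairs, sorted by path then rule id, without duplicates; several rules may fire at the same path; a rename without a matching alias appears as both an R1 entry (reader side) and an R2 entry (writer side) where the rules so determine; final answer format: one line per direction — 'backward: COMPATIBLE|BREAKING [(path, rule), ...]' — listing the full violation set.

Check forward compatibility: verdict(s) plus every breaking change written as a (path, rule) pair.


forward: BREAKING [(checksum, R3), (duration, R1), (locale, R2), (tags, R1), (version, R3)]

in Event below, arrows point writer -> reader
forward pass over Event, reader schema v1, writer schema v2:
  role: paired with writer role (Role -> Role; writer required)
  tags: paired with writer tags (map<string, string> -> map<string, string>; writer optional)
  version: paired with writer version (string -> int32; writer required)
  duration: no writer-side match
  checksum: paired with writer checksum (string -> bytes; writer required)
  retries: paired with writer retries (int64 -> int64; writer optional)
  locale (writer side), unknown to reader
  breaking: (checksum, R3)
  breaking: (duration, R1)
  breaking: (locale, R2)
  breaking: (tags, R1)
  breaking: (version, R3)
  forward on Event therefore BREAKING (5)
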